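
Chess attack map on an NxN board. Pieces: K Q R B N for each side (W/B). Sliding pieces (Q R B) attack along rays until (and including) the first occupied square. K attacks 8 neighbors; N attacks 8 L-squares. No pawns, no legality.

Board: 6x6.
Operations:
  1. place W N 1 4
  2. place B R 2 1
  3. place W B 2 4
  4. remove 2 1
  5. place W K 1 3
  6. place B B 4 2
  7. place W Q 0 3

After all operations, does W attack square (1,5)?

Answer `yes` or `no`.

Answer: yes

Derivation:
Op 1: place WN@(1,4)
Op 2: place BR@(2,1)
Op 3: place WB@(2,4)
Op 4: remove (2,1)
Op 5: place WK@(1,3)
Op 6: place BB@(4,2)
Op 7: place WQ@(0,3)
Per-piece attacks for W:
  WQ@(0,3): attacks (0,4) (0,5) (0,2) (0,1) (0,0) (1,3) (1,4) (1,2) (2,1) (3,0) [ray(1,0) blocked at (1,3); ray(1,1) blocked at (1,4)]
  WK@(1,3): attacks (1,4) (1,2) (2,3) (0,3) (2,4) (2,2) (0,4) (0,2)
  WN@(1,4): attacks (3,5) (2,2) (3,3) (0,2)
  WB@(2,4): attacks (3,5) (3,3) (4,2) (1,5) (1,3) [ray(1,-1) blocked at (4,2); ray(-1,-1) blocked at (1,3)]
W attacks (1,5): yes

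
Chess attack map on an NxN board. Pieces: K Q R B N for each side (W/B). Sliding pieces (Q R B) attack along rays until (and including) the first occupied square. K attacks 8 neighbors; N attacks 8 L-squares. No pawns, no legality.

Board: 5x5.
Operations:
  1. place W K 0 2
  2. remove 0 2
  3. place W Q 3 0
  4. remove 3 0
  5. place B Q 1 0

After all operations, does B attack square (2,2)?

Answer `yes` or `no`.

Answer: no

Derivation:
Op 1: place WK@(0,2)
Op 2: remove (0,2)
Op 3: place WQ@(3,0)
Op 4: remove (3,0)
Op 5: place BQ@(1,0)
Per-piece attacks for B:
  BQ@(1,0): attacks (1,1) (1,2) (1,3) (1,4) (2,0) (3,0) (4,0) (0,0) (2,1) (3,2) (4,3) (0,1)
B attacks (2,2): no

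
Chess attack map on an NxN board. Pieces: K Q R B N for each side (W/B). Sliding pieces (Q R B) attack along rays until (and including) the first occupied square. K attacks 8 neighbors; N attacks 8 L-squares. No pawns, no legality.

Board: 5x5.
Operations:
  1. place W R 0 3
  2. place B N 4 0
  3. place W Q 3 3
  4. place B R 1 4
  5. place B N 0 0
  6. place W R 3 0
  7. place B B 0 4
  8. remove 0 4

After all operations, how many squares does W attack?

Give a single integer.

Op 1: place WR@(0,3)
Op 2: place BN@(4,0)
Op 3: place WQ@(3,3)
Op 4: place BR@(1,4)
Op 5: place BN@(0,0)
Op 6: place WR@(3,0)
Op 7: place BB@(0,4)
Op 8: remove (0,4)
Per-piece attacks for W:
  WR@(0,3): attacks (0,4) (0,2) (0,1) (0,0) (1,3) (2,3) (3,3) [ray(0,-1) blocked at (0,0); ray(1,0) blocked at (3,3)]
  WR@(3,0): attacks (3,1) (3,2) (3,3) (4,0) (2,0) (1,0) (0,0) [ray(0,1) blocked at (3,3); ray(1,0) blocked at (4,0); ray(-1,0) blocked at (0,0)]
  WQ@(3,3): attacks (3,4) (3,2) (3,1) (3,0) (4,3) (2,3) (1,3) (0,3) (4,4) (4,2) (2,4) (2,2) (1,1) (0,0) [ray(0,-1) blocked at (3,0); ray(-1,0) blocked at (0,3); ray(-1,-1) blocked at (0,0)]
Union (21 distinct): (0,0) (0,1) (0,2) (0,3) (0,4) (1,0) (1,1) (1,3) (2,0) (2,2) (2,3) (2,4) (3,0) (3,1) (3,2) (3,3) (3,4) (4,0) (4,2) (4,3) (4,4)

Answer: 21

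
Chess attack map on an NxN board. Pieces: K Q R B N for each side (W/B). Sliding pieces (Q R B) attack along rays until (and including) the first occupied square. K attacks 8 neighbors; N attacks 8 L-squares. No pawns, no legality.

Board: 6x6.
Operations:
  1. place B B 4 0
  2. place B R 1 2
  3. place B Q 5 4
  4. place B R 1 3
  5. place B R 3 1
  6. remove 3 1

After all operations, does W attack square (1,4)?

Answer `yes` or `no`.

Answer: no

Derivation:
Op 1: place BB@(4,0)
Op 2: place BR@(1,2)
Op 3: place BQ@(5,4)
Op 4: place BR@(1,3)
Op 5: place BR@(3,1)
Op 6: remove (3,1)
Per-piece attacks for W:
W attacks (1,4): no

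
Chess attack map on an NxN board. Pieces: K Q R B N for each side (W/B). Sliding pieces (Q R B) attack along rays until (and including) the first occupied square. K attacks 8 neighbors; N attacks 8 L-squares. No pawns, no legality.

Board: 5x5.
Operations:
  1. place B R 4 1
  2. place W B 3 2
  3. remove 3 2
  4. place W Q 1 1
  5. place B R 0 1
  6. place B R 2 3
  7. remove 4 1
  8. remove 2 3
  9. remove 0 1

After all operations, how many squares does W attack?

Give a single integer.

Answer: 14

Derivation:
Op 1: place BR@(4,1)
Op 2: place WB@(3,2)
Op 3: remove (3,2)
Op 4: place WQ@(1,1)
Op 5: place BR@(0,1)
Op 6: place BR@(2,3)
Op 7: remove (4,1)
Op 8: remove (2,3)
Op 9: remove (0,1)
Per-piece attacks for W:
  WQ@(1,1): attacks (1,2) (1,3) (1,4) (1,0) (2,1) (3,1) (4,1) (0,1) (2,2) (3,3) (4,4) (2,0) (0,2) (0,0)
Union (14 distinct): (0,0) (0,1) (0,2) (1,0) (1,2) (1,3) (1,4) (2,0) (2,1) (2,2) (3,1) (3,3) (4,1) (4,4)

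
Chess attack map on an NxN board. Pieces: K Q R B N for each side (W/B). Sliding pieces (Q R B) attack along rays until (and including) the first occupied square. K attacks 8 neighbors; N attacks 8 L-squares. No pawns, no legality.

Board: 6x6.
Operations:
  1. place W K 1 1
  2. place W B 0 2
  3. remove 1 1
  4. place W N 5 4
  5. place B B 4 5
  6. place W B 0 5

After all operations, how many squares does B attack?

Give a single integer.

Answer: 5

Derivation:
Op 1: place WK@(1,1)
Op 2: place WB@(0,2)
Op 3: remove (1,1)
Op 4: place WN@(5,4)
Op 5: place BB@(4,5)
Op 6: place WB@(0,5)
Per-piece attacks for B:
  BB@(4,5): attacks (5,4) (3,4) (2,3) (1,2) (0,1) [ray(1,-1) blocked at (5,4)]
Union (5 distinct): (0,1) (1,2) (2,3) (3,4) (5,4)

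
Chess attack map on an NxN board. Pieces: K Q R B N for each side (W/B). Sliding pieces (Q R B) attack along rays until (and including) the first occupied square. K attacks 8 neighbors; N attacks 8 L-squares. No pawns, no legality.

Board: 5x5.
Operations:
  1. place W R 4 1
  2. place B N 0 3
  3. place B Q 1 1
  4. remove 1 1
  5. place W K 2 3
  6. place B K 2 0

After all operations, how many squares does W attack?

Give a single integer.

Answer: 16

Derivation:
Op 1: place WR@(4,1)
Op 2: place BN@(0,3)
Op 3: place BQ@(1,1)
Op 4: remove (1,1)
Op 5: place WK@(2,3)
Op 6: place BK@(2,0)
Per-piece attacks for W:
  WK@(2,3): attacks (2,4) (2,2) (3,3) (1,3) (3,4) (3,2) (1,4) (1,2)
  WR@(4,1): attacks (4,2) (4,3) (4,4) (4,0) (3,1) (2,1) (1,1) (0,1)
Union (16 distinct): (0,1) (1,1) (1,2) (1,3) (1,4) (2,1) (2,2) (2,4) (3,1) (3,2) (3,3) (3,4) (4,0) (4,2) (4,3) (4,4)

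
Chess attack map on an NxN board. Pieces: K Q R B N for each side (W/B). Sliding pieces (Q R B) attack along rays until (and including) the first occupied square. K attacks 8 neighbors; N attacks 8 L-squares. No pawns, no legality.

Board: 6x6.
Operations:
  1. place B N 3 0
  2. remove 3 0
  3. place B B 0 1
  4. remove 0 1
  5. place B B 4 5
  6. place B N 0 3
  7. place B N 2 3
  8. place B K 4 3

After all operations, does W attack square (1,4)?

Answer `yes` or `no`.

Op 1: place BN@(3,0)
Op 2: remove (3,0)
Op 3: place BB@(0,1)
Op 4: remove (0,1)
Op 5: place BB@(4,5)
Op 6: place BN@(0,3)
Op 7: place BN@(2,3)
Op 8: place BK@(4,3)
Per-piece attacks for W:
W attacks (1,4): no

Answer: no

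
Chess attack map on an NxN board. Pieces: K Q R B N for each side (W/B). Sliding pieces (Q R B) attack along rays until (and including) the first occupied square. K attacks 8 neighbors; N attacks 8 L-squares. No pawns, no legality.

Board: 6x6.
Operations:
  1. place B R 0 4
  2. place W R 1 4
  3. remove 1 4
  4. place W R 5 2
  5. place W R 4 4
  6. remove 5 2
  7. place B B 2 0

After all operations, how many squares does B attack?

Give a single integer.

Op 1: place BR@(0,4)
Op 2: place WR@(1,4)
Op 3: remove (1,4)
Op 4: place WR@(5,2)
Op 5: place WR@(4,4)
Op 6: remove (5,2)
Op 7: place BB@(2,0)
Per-piece attacks for B:
  BR@(0,4): attacks (0,5) (0,3) (0,2) (0,1) (0,0) (1,4) (2,4) (3,4) (4,4) [ray(1,0) blocked at (4,4)]
  BB@(2,0): attacks (3,1) (4,2) (5,3) (1,1) (0,2)
Union (13 distinct): (0,0) (0,1) (0,2) (0,3) (0,5) (1,1) (1,4) (2,4) (3,1) (3,4) (4,2) (4,4) (5,3)

Answer: 13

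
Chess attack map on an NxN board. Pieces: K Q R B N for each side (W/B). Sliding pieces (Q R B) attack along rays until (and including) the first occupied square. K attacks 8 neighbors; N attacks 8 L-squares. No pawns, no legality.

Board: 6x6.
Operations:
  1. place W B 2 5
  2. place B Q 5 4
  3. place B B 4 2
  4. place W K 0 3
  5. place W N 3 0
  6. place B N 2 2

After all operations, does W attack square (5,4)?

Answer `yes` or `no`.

Op 1: place WB@(2,5)
Op 2: place BQ@(5,4)
Op 3: place BB@(4,2)
Op 4: place WK@(0,3)
Op 5: place WN@(3,0)
Op 6: place BN@(2,2)
Per-piece attacks for W:
  WK@(0,3): attacks (0,4) (0,2) (1,3) (1,4) (1,2)
  WB@(2,5): attacks (3,4) (4,3) (5,2) (1,4) (0,3) [ray(-1,-1) blocked at (0,3)]
  WN@(3,0): attacks (4,2) (5,1) (2,2) (1,1)
W attacks (5,4): no

Answer: no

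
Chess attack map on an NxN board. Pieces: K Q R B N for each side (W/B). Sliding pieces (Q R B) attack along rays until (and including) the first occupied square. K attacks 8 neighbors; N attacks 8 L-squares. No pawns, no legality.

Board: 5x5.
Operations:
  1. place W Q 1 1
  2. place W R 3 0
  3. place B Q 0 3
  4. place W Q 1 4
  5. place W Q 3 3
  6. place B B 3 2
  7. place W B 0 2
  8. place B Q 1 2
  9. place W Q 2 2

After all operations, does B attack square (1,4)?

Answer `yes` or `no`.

Op 1: place WQ@(1,1)
Op 2: place WR@(3,0)
Op 3: place BQ@(0,3)
Op 4: place WQ@(1,4)
Op 5: place WQ@(3,3)
Op 6: place BB@(3,2)
Op 7: place WB@(0,2)
Op 8: place BQ@(1,2)
Op 9: place WQ@(2,2)
Per-piece attacks for B:
  BQ@(0,3): attacks (0,4) (0,2) (1,3) (2,3) (3,3) (1,4) (1,2) [ray(0,-1) blocked at (0,2); ray(1,0) blocked at (3,3); ray(1,1) blocked at (1,4); ray(1,-1) blocked at (1,2)]
  BQ@(1,2): attacks (1,3) (1,4) (1,1) (2,2) (0,2) (2,3) (3,4) (2,1) (3,0) (0,3) (0,1) [ray(0,1) blocked at (1,4); ray(0,-1) blocked at (1,1); ray(1,0) blocked at (2,2); ray(-1,0) blocked at (0,2); ray(1,-1) blocked at (3,0); ray(-1,1) blocked at (0,3)]
  BB@(3,2): attacks (4,3) (4,1) (2,3) (1,4) (2,1) (1,0) [ray(-1,1) blocked at (1,4)]
B attacks (1,4): yes

Answer: yes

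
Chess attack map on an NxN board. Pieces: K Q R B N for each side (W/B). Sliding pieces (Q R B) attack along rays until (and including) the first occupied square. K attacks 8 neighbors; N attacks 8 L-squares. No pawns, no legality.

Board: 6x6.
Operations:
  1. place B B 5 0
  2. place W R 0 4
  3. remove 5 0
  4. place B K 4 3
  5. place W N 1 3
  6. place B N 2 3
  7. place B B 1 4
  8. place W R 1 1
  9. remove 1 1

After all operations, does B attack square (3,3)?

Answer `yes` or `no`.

Answer: yes

Derivation:
Op 1: place BB@(5,0)
Op 2: place WR@(0,4)
Op 3: remove (5,0)
Op 4: place BK@(4,3)
Op 5: place WN@(1,3)
Op 6: place BN@(2,3)
Op 7: place BB@(1,4)
Op 8: place WR@(1,1)
Op 9: remove (1,1)
Per-piece attacks for B:
  BB@(1,4): attacks (2,5) (2,3) (0,5) (0,3) [ray(1,-1) blocked at (2,3)]
  BN@(2,3): attacks (3,5) (4,4) (1,5) (0,4) (3,1) (4,2) (1,1) (0,2)
  BK@(4,3): attacks (4,4) (4,2) (5,3) (3,3) (5,4) (5,2) (3,4) (3,2)
B attacks (3,3): yes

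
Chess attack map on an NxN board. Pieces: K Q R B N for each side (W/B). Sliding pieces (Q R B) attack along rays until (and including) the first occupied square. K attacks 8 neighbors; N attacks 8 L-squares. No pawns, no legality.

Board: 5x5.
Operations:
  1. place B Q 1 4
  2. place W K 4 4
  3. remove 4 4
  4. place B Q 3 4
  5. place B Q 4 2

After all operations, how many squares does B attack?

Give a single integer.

Answer: 22

Derivation:
Op 1: place BQ@(1,4)
Op 2: place WK@(4,4)
Op 3: remove (4,4)
Op 4: place BQ@(3,4)
Op 5: place BQ@(4,2)
Per-piece attacks for B:
  BQ@(1,4): attacks (1,3) (1,2) (1,1) (1,0) (2,4) (3,4) (0,4) (2,3) (3,2) (4,1) (0,3) [ray(1,0) blocked at (3,4)]
  BQ@(3,4): attacks (3,3) (3,2) (3,1) (3,0) (4,4) (2,4) (1,4) (4,3) (2,3) (1,2) (0,1) [ray(-1,0) blocked at (1,4)]
  BQ@(4,2): attacks (4,3) (4,4) (4,1) (4,0) (3,2) (2,2) (1,2) (0,2) (3,3) (2,4) (3,1) (2,0)
Union (22 distinct): (0,1) (0,2) (0,3) (0,4) (1,0) (1,1) (1,2) (1,3) (1,4) (2,0) (2,2) (2,3) (2,4) (3,0) (3,1) (3,2) (3,3) (3,4) (4,0) (4,1) (4,3) (4,4)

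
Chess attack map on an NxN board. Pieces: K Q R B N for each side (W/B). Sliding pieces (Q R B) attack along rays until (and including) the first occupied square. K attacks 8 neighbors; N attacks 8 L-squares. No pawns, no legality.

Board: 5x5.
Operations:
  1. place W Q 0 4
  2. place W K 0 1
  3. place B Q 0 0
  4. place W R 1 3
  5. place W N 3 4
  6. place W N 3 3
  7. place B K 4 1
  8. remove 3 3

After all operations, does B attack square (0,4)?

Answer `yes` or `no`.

Op 1: place WQ@(0,4)
Op 2: place WK@(0,1)
Op 3: place BQ@(0,0)
Op 4: place WR@(1,3)
Op 5: place WN@(3,4)
Op 6: place WN@(3,3)
Op 7: place BK@(4,1)
Op 8: remove (3,3)
Per-piece attacks for B:
  BQ@(0,0): attacks (0,1) (1,0) (2,0) (3,0) (4,0) (1,1) (2,2) (3,3) (4,4) [ray(0,1) blocked at (0,1)]
  BK@(4,1): attacks (4,2) (4,0) (3,1) (3,2) (3,0)
B attacks (0,4): no

Answer: no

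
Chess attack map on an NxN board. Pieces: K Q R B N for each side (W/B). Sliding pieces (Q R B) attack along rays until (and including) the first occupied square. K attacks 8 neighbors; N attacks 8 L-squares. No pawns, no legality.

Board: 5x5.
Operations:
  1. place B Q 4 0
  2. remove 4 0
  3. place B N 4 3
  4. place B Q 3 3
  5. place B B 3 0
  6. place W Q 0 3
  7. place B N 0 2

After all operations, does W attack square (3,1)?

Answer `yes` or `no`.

Answer: no

Derivation:
Op 1: place BQ@(4,0)
Op 2: remove (4,0)
Op 3: place BN@(4,3)
Op 4: place BQ@(3,3)
Op 5: place BB@(3,0)
Op 6: place WQ@(0,3)
Op 7: place BN@(0,2)
Per-piece attacks for W:
  WQ@(0,3): attacks (0,4) (0,2) (1,3) (2,3) (3,3) (1,4) (1,2) (2,1) (3,0) [ray(0,-1) blocked at (0,2); ray(1,0) blocked at (3,3); ray(1,-1) blocked at (3,0)]
W attacks (3,1): no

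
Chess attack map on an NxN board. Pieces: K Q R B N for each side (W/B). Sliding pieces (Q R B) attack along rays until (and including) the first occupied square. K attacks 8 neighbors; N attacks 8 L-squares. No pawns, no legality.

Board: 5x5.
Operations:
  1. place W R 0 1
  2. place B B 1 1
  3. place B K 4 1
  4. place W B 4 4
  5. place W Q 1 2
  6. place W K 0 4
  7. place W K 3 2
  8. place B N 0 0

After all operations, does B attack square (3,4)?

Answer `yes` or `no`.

Answer: no

Derivation:
Op 1: place WR@(0,1)
Op 2: place BB@(1,1)
Op 3: place BK@(4,1)
Op 4: place WB@(4,4)
Op 5: place WQ@(1,2)
Op 6: place WK@(0,4)
Op 7: place WK@(3,2)
Op 8: place BN@(0,0)
Per-piece attacks for B:
  BN@(0,0): attacks (1,2) (2,1)
  BB@(1,1): attacks (2,2) (3,3) (4,4) (2,0) (0,2) (0,0) [ray(1,1) blocked at (4,4); ray(-1,-1) blocked at (0,0)]
  BK@(4,1): attacks (4,2) (4,0) (3,1) (3,2) (3,0)
B attacks (3,4): no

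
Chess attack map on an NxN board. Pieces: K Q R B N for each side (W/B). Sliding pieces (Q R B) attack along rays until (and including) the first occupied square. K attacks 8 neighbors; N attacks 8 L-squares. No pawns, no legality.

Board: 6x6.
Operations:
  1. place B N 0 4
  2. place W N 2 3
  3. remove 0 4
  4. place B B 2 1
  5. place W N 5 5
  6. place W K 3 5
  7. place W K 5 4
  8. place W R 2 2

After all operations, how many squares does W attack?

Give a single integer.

Answer: 20

Derivation:
Op 1: place BN@(0,4)
Op 2: place WN@(2,3)
Op 3: remove (0,4)
Op 4: place BB@(2,1)
Op 5: place WN@(5,5)
Op 6: place WK@(3,5)
Op 7: place WK@(5,4)
Op 8: place WR@(2,2)
Per-piece attacks for W:
  WR@(2,2): attacks (2,3) (2,1) (3,2) (4,2) (5,2) (1,2) (0,2) [ray(0,1) blocked at (2,3); ray(0,-1) blocked at (2,1)]
  WN@(2,3): attacks (3,5) (4,4) (1,5) (0,4) (3,1) (4,2) (1,1) (0,2)
  WK@(3,5): attacks (3,4) (4,5) (2,5) (4,4) (2,4)
  WK@(5,4): attacks (5,5) (5,3) (4,4) (4,5) (4,3)
  WN@(5,5): attacks (4,3) (3,4)
Union (20 distinct): (0,2) (0,4) (1,1) (1,2) (1,5) (2,1) (2,3) (2,4) (2,5) (3,1) (3,2) (3,4) (3,5) (4,2) (4,3) (4,4) (4,5) (5,2) (5,3) (5,5)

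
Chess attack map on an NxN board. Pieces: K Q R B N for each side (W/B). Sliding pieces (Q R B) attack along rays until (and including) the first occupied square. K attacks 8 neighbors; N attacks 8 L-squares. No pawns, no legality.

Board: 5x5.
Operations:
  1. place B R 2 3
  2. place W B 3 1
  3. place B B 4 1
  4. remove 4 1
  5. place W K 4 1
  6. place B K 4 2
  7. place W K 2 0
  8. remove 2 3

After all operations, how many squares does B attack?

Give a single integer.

Op 1: place BR@(2,3)
Op 2: place WB@(3,1)
Op 3: place BB@(4,1)
Op 4: remove (4,1)
Op 5: place WK@(4,1)
Op 6: place BK@(4,2)
Op 7: place WK@(2,0)
Op 8: remove (2,3)
Per-piece attacks for B:
  BK@(4,2): attacks (4,3) (4,1) (3,2) (3,3) (3,1)
Union (5 distinct): (3,1) (3,2) (3,3) (4,1) (4,3)

Answer: 5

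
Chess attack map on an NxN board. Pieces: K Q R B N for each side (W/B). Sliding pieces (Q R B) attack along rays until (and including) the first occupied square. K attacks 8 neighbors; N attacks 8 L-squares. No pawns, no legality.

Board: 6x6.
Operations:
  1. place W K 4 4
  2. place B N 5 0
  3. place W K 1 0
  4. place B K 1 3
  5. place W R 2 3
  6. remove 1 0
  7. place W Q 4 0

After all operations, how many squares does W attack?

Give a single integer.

Op 1: place WK@(4,4)
Op 2: place BN@(5,0)
Op 3: place WK@(1,0)
Op 4: place BK@(1,3)
Op 5: place WR@(2,3)
Op 6: remove (1,0)
Op 7: place WQ@(4,0)
Per-piece attacks for W:
  WR@(2,3): attacks (2,4) (2,5) (2,2) (2,1) (2,0) (3,3) (4,3) (5,3) (1,3) [ray(-1,0) blocked at (1,3)]
  WQ@(4,0): attacks (4,1) (4,2) (4,3) (4,4) (5,0) (3,0) (2,0) (1,0) (0,0) (5,1) (3,1) (2,2) (1,3) [ray(0,1) blocked at (4,4); ray(1,0) blocked at (5,0); ray(-1,1) blocked at (1,3)]
  WK@(4,4): attacks (4,5) (4,3) (5,4) (3,4) (5,5) (5,3) (3,5) (3,3)
Union (23 distinct): (0,0) (1,0) (1,3) (2,0) (2,1) (2,2) (2,4) (2,5) (3,0) (3,1) (3,3) (3,4) (3,5) (4,1) (4,2) (4,3) (4,4) (4,5) (5,0) (5,1) (5,3) (5,4) (5,5)

Answer: 23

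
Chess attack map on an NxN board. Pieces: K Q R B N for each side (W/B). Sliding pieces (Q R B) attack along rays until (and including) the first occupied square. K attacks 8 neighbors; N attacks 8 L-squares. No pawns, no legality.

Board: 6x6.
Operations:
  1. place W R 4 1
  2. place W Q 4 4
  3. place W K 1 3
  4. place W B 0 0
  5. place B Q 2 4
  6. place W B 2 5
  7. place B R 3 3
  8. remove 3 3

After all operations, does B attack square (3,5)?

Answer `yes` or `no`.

Answer: yes

Derivation:
Op 1: place WR@(4,1)
Op 2: place WQ@(4,4)
Op 3: place WK@(1,3)
Op 4: place WB@(0,0)
Op 5: place BQ@(2,4)
Op 6: place WB@(2,5)
Op 7: place BR@(3,3)
Op 8: remove (3,3)
Per-piece attacks for B:
  BQ@(2,4): attacks (2,5) (2,3) (2,2) (2,1) (2,0) (3,4) (4,4) (1,4) (0,4) (3,5) (3,3) (4,2) (5,1) (1,5) (1,3) [ray(0,1) blocked at (2,5); ray(1,0) blocked at (4,4); ray(-1,-1) blocked at (1,3)]
B attacks (3,5): yes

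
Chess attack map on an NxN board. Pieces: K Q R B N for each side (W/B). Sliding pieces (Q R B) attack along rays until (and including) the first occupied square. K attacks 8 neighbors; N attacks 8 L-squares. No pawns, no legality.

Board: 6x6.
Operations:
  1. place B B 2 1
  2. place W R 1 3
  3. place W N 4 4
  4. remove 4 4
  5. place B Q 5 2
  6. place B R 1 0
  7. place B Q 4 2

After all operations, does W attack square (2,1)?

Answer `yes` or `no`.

Answer: no

Derivation:
Op 1: place BB@(2,1)
Op 2: place WR@(1,3)
Op 3: place WN@(4,4)
Op 4: remove (4,4)
Op 5: place BQ@(5,2)
Op 6: place BR@(1,0)
Op 7: place BQ@(4,2)
Per-piece attacks for W:
  WR@(1,3): attacks (1,4) (1,5) (1,2) (1,1) (1,0) (2,3) (3,3) (4,3) (5,3) (0,3) [ray(0,-1) blocked at (1,0)]
W attacks (2,1): no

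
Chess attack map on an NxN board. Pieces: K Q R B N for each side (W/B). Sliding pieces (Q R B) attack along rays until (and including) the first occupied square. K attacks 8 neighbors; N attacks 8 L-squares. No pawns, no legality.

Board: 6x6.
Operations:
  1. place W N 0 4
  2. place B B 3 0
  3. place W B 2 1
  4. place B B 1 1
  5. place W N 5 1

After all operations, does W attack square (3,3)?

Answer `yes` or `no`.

Answer: no

Derivation:
Op 1: place WN@(0,4)
Op 2: place BB@(3,0)
Op 3: place WB@(2,1)
Op 4: place BB@(1,1)
Op 5: place WN@(5,1)
Per-piece attacks for W:
  WN@(0,4): attacks (2,5) (1,2) (2,3)
  WB@(2,1): attacks (3,2) (4,3) (5,4) (3,0) (1,2) (0,3) (1,0) [ray(1,-1) blocked at (3,0)]
  WN@(5,1): attacks (4,3) (3,2) (3,0)
W attacks (3,3): no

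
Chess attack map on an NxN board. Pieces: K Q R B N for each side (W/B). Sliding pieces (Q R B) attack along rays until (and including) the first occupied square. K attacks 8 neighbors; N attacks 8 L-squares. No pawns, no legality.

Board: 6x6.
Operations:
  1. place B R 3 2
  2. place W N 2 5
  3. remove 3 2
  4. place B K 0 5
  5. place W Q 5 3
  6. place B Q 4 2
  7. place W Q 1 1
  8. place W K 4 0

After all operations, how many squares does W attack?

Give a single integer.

Answer: 27

Derivation:
Op 1: place BR@(3,2)
Op 2: place WN@(2,5)
Op 3: remove (3,2)
Op 4: place BK@(0,5)
Op 5: place WQ@(5,3)
Op 6: place BQ@(4,2)
Op 7: place WQ@(1,1)
Op 8: place WK@(4,0)
Per-piece attacks for W:
  WQ@(1,1): attacks (1,2) (1,3) (1,4) (1,5) (1,0) (2,1) (3,1) (4,1) (5,1) (0,1) (2,2) (3,3) (4,4) (5,5) (2,0) (0,2) (0,0)
  WN@(2,5): attacks (3,3) (4,4) (1,3) (0,4)
  WK@(4,0): attacks (4,1) (5,0) (3,0) (5,1) (3,1)
  WQ@(5,3): attacks (5,4) (5,5) (5,2) (5,1) (5,0) (4,3) (3,3) (2,3) (1,3) (0,3) (4,4) (3,5) (4,2) [ray(-1,-1) blocked at (4,2)]
Union (27 distinct): (0,0) (0,1) (0,2) (0,3) (0,4) (1,0) (1,2) (1,3) (1,4) (1,5) (2,0) (2,1) (2,2) (2,3) (3,0) (3,1) (3,3) (3,5) (4,1) (4,2) (4,3) (4,4) (5,0) (5,1) (5,2) (5,4) (5,5)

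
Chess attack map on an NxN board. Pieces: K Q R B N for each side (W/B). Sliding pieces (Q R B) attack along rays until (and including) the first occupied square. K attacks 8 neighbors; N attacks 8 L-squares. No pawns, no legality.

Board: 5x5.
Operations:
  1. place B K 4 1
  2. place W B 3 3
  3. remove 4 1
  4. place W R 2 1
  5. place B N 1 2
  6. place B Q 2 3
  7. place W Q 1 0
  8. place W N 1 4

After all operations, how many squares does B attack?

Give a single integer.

Answer: 15

Derivation:
Op 1: place BK@(4,1)
Op 2: place WB@(3,3)
Op 3: remove (4,1)
Op 4: place WR@(2,1)
Op 5: place BN@(1,2)
Op 6: place BQ@(2,3)
Op 7: place WQ@(1,0)
Op 8: place WN@(1,4)
Per-piece attacks for B:
  BN@(1,2): attacks (2,4) (3,3) (0,4) (2,0) (3,1) (0,0)
  BQ@(2,3): attacks (2,4) (2,2) (2,1) (3,3) (1,3) (0,3) (3,4) (3,2) (4,1) (1,4) (1,2) [ray(0,-1) blocked at (2,1); ray(1,0) blocked at (3,3); ray(-1,1) blocked at (1,4); ray(-1,-1) blocked at (1,2)]
Union (15 distinct): (0,0) (0,3) (0,4) (1,2) (1,3) (1,4) (2,0) (2,1) (2,2) (2,4) (3,1) (3,2) (3,3) (3,4) (4,1)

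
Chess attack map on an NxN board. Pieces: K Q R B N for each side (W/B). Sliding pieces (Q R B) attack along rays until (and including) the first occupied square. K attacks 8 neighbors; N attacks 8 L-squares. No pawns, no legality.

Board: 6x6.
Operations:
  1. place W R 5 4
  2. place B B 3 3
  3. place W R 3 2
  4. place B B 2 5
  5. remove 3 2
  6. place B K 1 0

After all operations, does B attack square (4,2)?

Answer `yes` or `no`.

Op 1: place WR@(5,4)
Op 2: place BB@(3,3)
Op 3: place WR@(3,2)
Op 4: place BB@(2,5)
Op 5: remove (3,2)
Op 6: place BK@(1,0)
Per-piece attacks for B:
  BK@(1,0): attacks (1,1) (2,0) (0,0) (2,1) (0,1)
  BB@(2,5): attacks (3,4) (4,3) (5,2) (1,4) (0,3)
  BB@(3,3): attacks (4,4) (5,5) (4,2) (5,1) (2,4) (1,5) (2,2) (1,1) (0,0)
B attacks (4,2): yes

Answer: yes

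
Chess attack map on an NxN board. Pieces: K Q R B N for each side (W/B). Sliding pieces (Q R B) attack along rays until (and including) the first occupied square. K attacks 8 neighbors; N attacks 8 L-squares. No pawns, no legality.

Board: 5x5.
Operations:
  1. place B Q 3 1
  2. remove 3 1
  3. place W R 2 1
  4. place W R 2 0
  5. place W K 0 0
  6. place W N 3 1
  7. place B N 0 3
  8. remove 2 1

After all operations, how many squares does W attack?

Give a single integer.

Answer: 12

Derivation:
Op 1: place BQ@(3,1)
Op 2: remove (3,1)
Op 3: place WR@(2,1)
Op 4: place WR@(2,0)
Op 5: place WK@(0,0)
Op 6: place WN@(3,1)
Op 7: place BN@(0,3)
Op 8: remove (2,1)
Per-piece attacks for W:
  WK@(0,0): attacks (0,1) (1,0) (1,1)
  WR@(2,0): attacks (2,1) (2,2) (2,3) (2,4) (3,0) (4,0) (1,0) (0,0) [ray(-1,0) blocked at (0,0)]
  WN@(3,1): attacks (4,3) (2,3) (1,2) (1,0)
Union (12 distinct): (0,0) (0,1) (1,0) (1,1) (1,2) (2,1) (2,2) (2,3) (2,4) (3,0) (4,0) (4,3)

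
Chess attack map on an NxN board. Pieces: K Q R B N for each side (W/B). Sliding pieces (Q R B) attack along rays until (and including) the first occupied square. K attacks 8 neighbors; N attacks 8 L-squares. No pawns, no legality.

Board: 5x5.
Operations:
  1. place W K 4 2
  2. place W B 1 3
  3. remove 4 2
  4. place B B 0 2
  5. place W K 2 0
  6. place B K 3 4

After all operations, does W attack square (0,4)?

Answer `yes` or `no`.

Op 1: place WK@(4,2)
Op 2: place WB@(1,3)
Op 3: remove (4,2)
Op 4: place BB@(0,2)
Op 5: place WK@(2,0)
Op 6: place BK@(3,4)
Per-piece attacks for W:
  WB@(1,3): attacks (2,4) (2,2) (3,1) (4,0) (0,4) (0,2) [ray(-1,-1) blocked at (0,2)]
  WK@(2,0): attacks (2,1) (3,0) (1,0) (3,1) (1,1)
W attacks (0,4): yes

Answer: yes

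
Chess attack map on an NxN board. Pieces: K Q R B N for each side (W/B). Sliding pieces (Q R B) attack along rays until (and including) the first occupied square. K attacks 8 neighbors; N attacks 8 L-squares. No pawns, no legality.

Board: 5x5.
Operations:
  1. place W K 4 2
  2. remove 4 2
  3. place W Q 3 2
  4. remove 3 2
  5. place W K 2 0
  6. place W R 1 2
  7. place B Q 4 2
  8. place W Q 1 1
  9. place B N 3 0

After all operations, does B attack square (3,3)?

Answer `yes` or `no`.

Op 1: place WK@(4,2)
Op 2: remove (4,2)
Op 3: place WQ@(3,2)
Op 4: remove (3,2)
Op 5: place WK@(2,0)
Op 6: place WR@(1,2)
Op 7: place BQ@(4,2)
Op 8: place WQ@(1,1)
Op 9: place BN@(3,0)
Per-piece attacks for B:
  BN@(3,0): attacks (4,2) (2,2) (1,1)
  BQ@(4,2): attacks (4,3) (4,4) (4,1) (4,0) (3,2) (2,2) (1,2) (3,3) (2,4) (3,1) (2,0) [ray(-1,0) blocked at (1,2); ray(-1,-1) blocked at (2,0)]
B attacks (3,3): yes

Answer: yes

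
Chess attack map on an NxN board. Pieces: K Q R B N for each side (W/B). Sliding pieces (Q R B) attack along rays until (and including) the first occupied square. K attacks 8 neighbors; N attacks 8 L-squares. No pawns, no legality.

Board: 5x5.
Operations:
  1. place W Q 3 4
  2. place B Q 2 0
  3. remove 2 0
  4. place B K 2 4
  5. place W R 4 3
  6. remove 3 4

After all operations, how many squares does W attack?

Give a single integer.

Answer: 8

Derivation:
Op 1: place WQ@(3,4)
Op 2: place BQ@(2,0)
Op 3: remove (2,0)
Op 4: place BK@(2,4)
Op 5: place WR@(4,3)
Op 6: remove (3,4)
Per-piece attacks for W:
  WR@(4,3): attacks (4,4) (4,2) (4,1) (4,0) (3,3) (2,3) (1,3) (0,3)
Union (8 distinct): (0,3) (1,3) (2,3) (3,3) (4,0) (4,1) (4,2) (4,4)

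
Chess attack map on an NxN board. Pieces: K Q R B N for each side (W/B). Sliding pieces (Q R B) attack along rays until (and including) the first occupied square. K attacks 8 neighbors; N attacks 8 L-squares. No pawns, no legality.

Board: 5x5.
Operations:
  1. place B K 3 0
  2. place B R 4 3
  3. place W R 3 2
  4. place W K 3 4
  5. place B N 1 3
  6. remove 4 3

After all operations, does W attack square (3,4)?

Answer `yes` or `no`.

Op 1: place BK@(3,0)
Op 2: place BR@(4,3)
Op 3: place WR@(3,2)
Op 4: place WK@(3,4)
Op 5: place BN@(1,3)
Op 6: remove (4,3)
Per-piece attacks for W:
  WR@(3,2): attacks (3,3) (3,4) (3,1) (3,0) (4,2) (2,2) (1,2) (0,2) [ray(0,1) blocked at (3,4); ray(0,-1) blocked at (3,0)]
  WK@(3,4): attacks (3,3) (4,4) (2,4) (4,3) (2,3)
W attacks (3,4): yes

Answer: yes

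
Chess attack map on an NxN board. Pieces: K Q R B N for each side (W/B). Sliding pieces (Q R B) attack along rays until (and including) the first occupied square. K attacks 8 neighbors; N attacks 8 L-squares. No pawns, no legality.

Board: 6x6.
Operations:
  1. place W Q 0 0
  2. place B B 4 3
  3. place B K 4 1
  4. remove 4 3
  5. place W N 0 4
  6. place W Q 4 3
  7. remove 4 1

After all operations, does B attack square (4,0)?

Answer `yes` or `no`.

Answer: no

Derivation:
Op 1: place WQ@(0,0)
Op 2: place BB@(4,3)
Op 3: place BK@(4,1)
Op 4: remove (4,3)
Op 5: place WN@(0,4)
Op 6: place WQ@(4,3)
Op 7: remove (4,1)
Per-piece attacks for B:
B attacks (4,0): no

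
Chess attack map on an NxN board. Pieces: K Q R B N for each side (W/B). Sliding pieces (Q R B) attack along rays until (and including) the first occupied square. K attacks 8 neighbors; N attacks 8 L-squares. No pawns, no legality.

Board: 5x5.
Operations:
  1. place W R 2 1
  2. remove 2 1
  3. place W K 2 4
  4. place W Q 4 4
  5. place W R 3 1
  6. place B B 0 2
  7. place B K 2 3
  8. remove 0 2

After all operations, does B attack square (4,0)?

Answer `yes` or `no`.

Op 1: place WR@(2,1)
Op 2: remove (2,1)
Op 3: place WK@(2,4)
Op 4: place WQ@(4,4)
Op 5: place WR@(3,1)
Op 6: place BB@(0,2)
Op 7: place BK@(2,3)
Op 8: remove (0,2)
Per-piece attacks for B:
  BK@(2,3): attacks (2,4) (2,2) (3,3) (1,3) (3,4) (3,2) (1,4) (1,2)
B attacks (4,0): no

Answer: no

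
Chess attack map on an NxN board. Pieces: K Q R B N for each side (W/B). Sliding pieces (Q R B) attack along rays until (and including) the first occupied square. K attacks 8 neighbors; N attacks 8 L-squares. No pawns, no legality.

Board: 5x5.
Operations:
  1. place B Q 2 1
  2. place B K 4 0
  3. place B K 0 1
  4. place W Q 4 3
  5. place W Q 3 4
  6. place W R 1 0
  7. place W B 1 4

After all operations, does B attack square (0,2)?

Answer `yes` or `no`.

Answer: yes

Derivation:
Op 1: place BQ@(2,1)
Op 2: place BK@(4,0)
Op 3: place BK@(0,1)
Op 4: place WQ@(4,3)
Op 5: place WQ@(3,4)
Op 6: place WR@(1,0)
Op 7: place WB@(1,4)
Per-piece attacks for B:
  BK@(0,1): attacks (0,2) (0,0) (1,1) (1,2) (1,0)
  BQ@(2,1): attacks (2,2) (2,3) (2,4) (2,0) (3,1) (4,1) (1,1) (0,1) (3,2) (4,3) (3,0) (1,2) (0,3) (1,0) [ray(-1,0) blocked at (0,1); ray(1,1) blocked at (4,3); ray(-1,-1) blocked at (1,0)]
  BK@(4,0): attacks (4,1) (3,0) (3,1)
B attacks (0,2): yes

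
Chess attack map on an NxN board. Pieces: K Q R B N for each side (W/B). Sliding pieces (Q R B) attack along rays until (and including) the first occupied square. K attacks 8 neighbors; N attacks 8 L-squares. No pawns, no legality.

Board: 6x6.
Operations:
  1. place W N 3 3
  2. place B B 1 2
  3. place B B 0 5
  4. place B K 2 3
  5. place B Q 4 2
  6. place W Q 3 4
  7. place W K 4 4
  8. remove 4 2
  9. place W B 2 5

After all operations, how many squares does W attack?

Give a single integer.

Op 1: place WN@(3,3)
Op 2: place BB@(1,2)
Op 3: place BB@(0,5)
Op 4: place BK@(2,3)
Op 5: place BQ@(4,2)
Op 6: place WQ@(3,4)
Op 7: place WK@(4,4)
Op 8: remove (4,2)
Op 9: place WB@(2,5)
Per-piece attacks for W:
  WB@(2,5): attacks (3,4) (1,4) (0,3) [ray(1,-1) blocked at (3,4)]
  WN@(3,3): attacks (4,5) (5,4) (2,5) (1,4) (4,1) (5,2) (2,1) (1,2)
  WQ@(3,4): attacks (3,5) (3,3) (4,4) (2,4) (1,4) (0,4) (4,5) (4,3) (5,2) (2,5) (2,3) [ray(0,-1) blocked at (3,3); ray(1,0) blocked at (4,4); ray(-1,1) blocked at (2,5); ray(-1,-1) blocked at (2,3)]
  WK@(4,4): attacks (4,5) (4,3) (5,4) (3,4) (5,5) (5,3) (3,5) (3,3)
Union (19 distinct): (0,3) (0,4) (1,2) (1,4) (2,1) (2,3) (2,4) (2,5) (3,3) (3,4) (3,5) (4,1) (4,3) (4,4) (4,5) (5,2) (5,3) (5,4) (5,5)

Answer: 19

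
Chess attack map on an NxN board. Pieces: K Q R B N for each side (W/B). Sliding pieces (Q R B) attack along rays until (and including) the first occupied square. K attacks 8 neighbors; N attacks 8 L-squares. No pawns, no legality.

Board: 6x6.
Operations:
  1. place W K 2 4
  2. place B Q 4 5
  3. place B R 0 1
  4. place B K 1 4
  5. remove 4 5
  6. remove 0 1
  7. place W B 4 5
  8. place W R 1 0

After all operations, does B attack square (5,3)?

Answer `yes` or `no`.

Answer: no

Derivation:
Op 1: place WK@(2,4)
Op 2: place BQ@(4,5)
Op 3: place BR@(0,1)
Op 4: place BK@(1,4)
Op 5: remove (4,5)
Op 6: remove (0,1)
Op 7: place WB@(4,5)
Op 8: place WR@(1,0)
Per-piece attacks for B:
  BK@(1,4): attacks (1,5) (1,3) (2,4) (0,4) (2,5) (2,3) (0,5) (0,3)
B attacks (5,3): no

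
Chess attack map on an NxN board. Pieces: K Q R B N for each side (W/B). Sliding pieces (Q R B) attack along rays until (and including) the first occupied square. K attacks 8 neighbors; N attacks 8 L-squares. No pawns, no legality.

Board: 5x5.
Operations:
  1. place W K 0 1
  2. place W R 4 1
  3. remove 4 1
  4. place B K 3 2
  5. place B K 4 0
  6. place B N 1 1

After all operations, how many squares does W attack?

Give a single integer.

Op 1: place WK@(0,1)
Op 2: place WR@(4,1)
Op 3: remove (4,1)
Op 4: place BK@(3,2)
Op 5: place BK@(4,0)
Op 6: place BN@(1,1)
Per-piece attacks for W:
  WK@(0,1): attacks (0,2) (0,0) (1,1) (1,2) (1,0)
Union (5 distinct): (0,0) (0,2) (1,0) (1,1) (1,2)

Answer: 5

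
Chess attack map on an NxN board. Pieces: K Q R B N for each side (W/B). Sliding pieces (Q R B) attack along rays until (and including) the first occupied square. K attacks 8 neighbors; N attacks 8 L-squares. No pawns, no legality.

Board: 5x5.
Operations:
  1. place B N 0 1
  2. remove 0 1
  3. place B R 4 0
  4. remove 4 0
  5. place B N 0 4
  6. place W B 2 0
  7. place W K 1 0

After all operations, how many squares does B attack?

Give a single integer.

Op 1: place BN@(0,1)
Op 2: remove (0,1)
Op 3: place BR@(4,0)
Op 4: remove (4,0)
Op 5: place BN@(0,4)
Op 6: place WB@(2,0)
Op 7: place WK@(1,0)
Per-piece attacks for B:
  BN@(0,4): attacks (1,2) (2,3)
Union (2 distinct): (1,2) (2,3)

Answer: 2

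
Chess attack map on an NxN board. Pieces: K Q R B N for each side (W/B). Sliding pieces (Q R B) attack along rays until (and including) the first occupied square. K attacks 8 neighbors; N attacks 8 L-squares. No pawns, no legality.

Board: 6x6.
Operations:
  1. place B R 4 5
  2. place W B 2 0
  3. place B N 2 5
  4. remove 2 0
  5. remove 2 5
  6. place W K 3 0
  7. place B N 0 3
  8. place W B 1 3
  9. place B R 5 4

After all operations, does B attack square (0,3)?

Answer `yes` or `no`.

Answer: no

Derivation:
Op 1: place BR@(4,5)
Op 2: place WB@(2,0)
Op 3: place BN@(2,5)
Op 4: remove (2,0)
Op 5: remove (2,5)
Op 6: place WK@(3,0)
Op 7: place BN@(0,3)
Op 8: place WB@(1,3)
Op 9: place BR@(5,4)
Per-piece attacks for B:
  BN@(0,3): attacks (1,5) (2,4) (1,1) (2,2)
  BR@(4,5): attacks (4,4) (4,3) (4,2) (4,1) (4,0) (5,5) (3,5) (2,5) (1,5) (0,5)
  BR@(5,4): attacks (5,5) (5,3) (5,2) (5,1) (5,0) (4,4) (3,4) (2,4) (1,4) (0,4)
B attacks (0,3): no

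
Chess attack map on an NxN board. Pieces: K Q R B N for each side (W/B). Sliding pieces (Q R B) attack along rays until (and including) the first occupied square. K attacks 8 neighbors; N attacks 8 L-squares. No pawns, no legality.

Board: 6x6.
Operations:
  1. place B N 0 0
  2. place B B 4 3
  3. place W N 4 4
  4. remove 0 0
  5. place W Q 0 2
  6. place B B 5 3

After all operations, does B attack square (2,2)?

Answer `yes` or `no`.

Answer: no

Derivation:
Op 1: place BN@(0,0)
Op 2: place BB@(4,3)
Op 3: place WN@(4,4)
Op 4: remove (0,0)
Op 5: place WQ@(0,2)
Op 6: place BB@(5,3)
Per-piece attacks for B:
  BB@(4,3): attacks (5,4) (5,2) (3,4) (2,5) (3,2) (2,1) (1,0)
  BB@(5,3): attacks (4,4) (4,2) (3,1) (2,0) [ray(-1,1) blocked at (4,4)]
B attacks (2,2): no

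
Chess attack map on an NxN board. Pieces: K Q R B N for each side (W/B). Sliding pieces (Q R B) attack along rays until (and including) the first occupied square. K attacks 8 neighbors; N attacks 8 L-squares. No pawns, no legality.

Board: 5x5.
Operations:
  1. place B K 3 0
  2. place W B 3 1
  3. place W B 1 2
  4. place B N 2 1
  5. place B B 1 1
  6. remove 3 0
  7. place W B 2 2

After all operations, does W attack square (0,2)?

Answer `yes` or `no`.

Answer: no

Derivation:
Op 1: place BK@(3,0)
Op 2: place WB@(3,1)
Op 3: place WB@(1,2)
Op 4: place BN@(2,1)
Op 5: place BB@(1,1)
Op 6: remove (3,0)
Op 7: place WB@(2,2)
Per-piece attacks for W:
  WB@(1,2): attacks (2,3) (3,4) (2,1) (0,3) (0,1) [ray(1,-1) blocked at (2,1)]
  WB@(2,2): attacks (3,3) (4,4) (3,1) (1,3) (0,4) (1,1) [ray(1,-1) blocked at (3,1); ray(-1,-1) blocked at (1,1)]
  WB@(3,1): attacks (4,2) (4,0) (2,2) (2,0) [ray(-1,1) blocked at (2,2)]
W attacks (0,2): no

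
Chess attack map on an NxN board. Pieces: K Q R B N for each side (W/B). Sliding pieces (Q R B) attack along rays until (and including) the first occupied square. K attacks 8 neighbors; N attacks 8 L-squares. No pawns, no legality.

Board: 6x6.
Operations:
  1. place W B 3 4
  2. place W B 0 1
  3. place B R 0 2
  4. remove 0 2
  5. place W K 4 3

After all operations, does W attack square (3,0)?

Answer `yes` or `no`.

Answer: no

Derivation:
Op 1: place WB@(3,4)
Op 2: place WB@(0,1)
Op 3: place BR@(0,2)
Op 4: remove (0,2)
Op 5: place WK@(4,3)
Per-piece attacks for W:
  WB@(0,1): attacks (1,2) (2,3) (3,4) (1,0) [ray(1,1) blocked at (3,4)]
  WB@(3,4): attacks (4,5) (4,3) (2,5) (2,3) (1,2) (0,1) [ray(1,-1) blocked at (4,3); ray(-1,-1) blocked at (0,1)]
  WK@(4,3): attacks (4,4) (4,2) (5,3) (3,3) (5,4) (5,2) (3,4) (3,2)
W attacks (3,0): no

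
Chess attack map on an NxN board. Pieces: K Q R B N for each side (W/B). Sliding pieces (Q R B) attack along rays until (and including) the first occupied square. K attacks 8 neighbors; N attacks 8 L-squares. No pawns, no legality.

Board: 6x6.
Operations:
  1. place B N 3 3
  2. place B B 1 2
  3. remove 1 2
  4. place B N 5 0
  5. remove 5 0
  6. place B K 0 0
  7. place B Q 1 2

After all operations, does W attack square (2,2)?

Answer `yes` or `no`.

Op 1: place BN@(3,3)
Op 2: place BB@(1,2)
Op 3: remove (1,2)
Op 4: place BN@(5,0)
Op 5: remove (5,0)
Op 6: place BK@(0,0)
Op 7: place BQ@(1,2)
Per-piece attacks for W:
W attacks (2,2): no

Answer: no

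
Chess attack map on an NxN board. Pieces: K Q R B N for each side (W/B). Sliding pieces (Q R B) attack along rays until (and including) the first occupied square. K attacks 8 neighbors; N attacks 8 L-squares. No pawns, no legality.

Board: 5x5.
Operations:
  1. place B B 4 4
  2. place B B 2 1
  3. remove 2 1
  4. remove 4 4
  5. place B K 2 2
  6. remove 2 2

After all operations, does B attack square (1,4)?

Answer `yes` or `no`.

Op 1: place BB@(4,4)
Op 2: place BB@(2,1)
Op 3: remove (2,1)
Op 4: remove (4,4)
Op 5: place BK@(2,2)
Op 6: remove (2,2)
Per-piece attacks for B:
B attacks (1,4): no

Answer: no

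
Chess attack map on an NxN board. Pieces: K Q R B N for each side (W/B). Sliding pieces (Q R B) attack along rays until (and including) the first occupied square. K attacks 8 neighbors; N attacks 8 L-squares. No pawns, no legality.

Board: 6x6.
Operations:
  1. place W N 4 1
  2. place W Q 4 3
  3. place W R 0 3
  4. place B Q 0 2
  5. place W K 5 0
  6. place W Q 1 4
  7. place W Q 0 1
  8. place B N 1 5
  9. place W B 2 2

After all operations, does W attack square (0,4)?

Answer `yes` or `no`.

Op 1: place WN@(4,1)
Op 2: place WQ@(4,3)
Op 3: place WR@(0,3)
Op 4: place BQ@(0,2)
Op 5: place WK@(5,0)
Op 6: place WQ@(1,4)
Op 7: place WQ@(0,1)
Op 8: place BN@(1,5)
Op 9: place WB@(2,2)
Per-piece attacks for W:
  WQ@(0,1): attacks (0,2) (0,0) (1,1) (2,1) (3,1) (4,1) (1,2) (2,3) (3,4) (4,5) (1,0) [ray(0,1) blocked at (0,2); ray(1,0) blocked at (4,1)]
  WR@(0,3): attacks (0,4) (0,5) (0,2) (1,3) (2,3) (3,3) (4,3) [ray(0,-1) blocked at (0,2); ray(1,0) blocked at (4,3)]
  WQ@(1,4): attacks (1,5) (1,3) (1,2) (1,1) (1,0) (2,4) (3,4) (4,4) (5,4) (0,4) (2,5) (2,3) (3,2) (4,1) (0,5) (0,3) [ray(0,1) blocked at (1,5); ray(1,-1) blocked at (4,1); ray(-1,-1) blocked at (0,3)]
  WB@(2,2): attacks (3,3) (4,4) (5,5) (3,1) (4,0) (1,3) (0,4) (1,1) (0,0)
  WN@(4,1): attacks (5,3) (3,3) (2,2) (2,0)
  WQ@(4,3): attacks (4,4) (4,5) (4,2) (4,1) (5,3) (3,3) (2,3) (1,3) (0,3) (5,4) (5,2) (3,4) (2,5) (3,2) (2,1) (1,0) [ray(0,-1) blocked at (4,1); ray(-1,0) blocked at (0,3)]
  WK@(5,0): attacks (5,1) (4,0) (4,1)
W attacks (0,4): yes

Answer: yes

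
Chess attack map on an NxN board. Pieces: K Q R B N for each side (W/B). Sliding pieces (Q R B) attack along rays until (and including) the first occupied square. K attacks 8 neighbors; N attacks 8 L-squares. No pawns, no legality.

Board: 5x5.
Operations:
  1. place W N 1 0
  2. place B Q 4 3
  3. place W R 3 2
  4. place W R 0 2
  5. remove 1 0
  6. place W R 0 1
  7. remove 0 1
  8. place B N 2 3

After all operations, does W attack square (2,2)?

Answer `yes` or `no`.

Op 1: place WN@(1,0)
Op 2: place BQ@(4,3)
Op 3: place WR@(3,2)
Op 4: place WR@(0,2)
Op 5: remove (1,0)
Op 6: place WR@(0,1)
Op 7: remove (0,1)
Op 8: place BN@(2,3)
Per-piece attacks for W:
  WR@(0,2): attacks (0,3) (0,4) (0,1) (0,0) (1,2) (2,2) (3,2) [ray(1,0) blocked at (3,2)]
  WR@(3,2): attacks (3,3) (3,4) (3,1) (3,0) (4,2) (2,2) (1,2) (0,2) [ray(-1,0) blocked at (0,2)]
W attacks (2,2): yes

Answer: yes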